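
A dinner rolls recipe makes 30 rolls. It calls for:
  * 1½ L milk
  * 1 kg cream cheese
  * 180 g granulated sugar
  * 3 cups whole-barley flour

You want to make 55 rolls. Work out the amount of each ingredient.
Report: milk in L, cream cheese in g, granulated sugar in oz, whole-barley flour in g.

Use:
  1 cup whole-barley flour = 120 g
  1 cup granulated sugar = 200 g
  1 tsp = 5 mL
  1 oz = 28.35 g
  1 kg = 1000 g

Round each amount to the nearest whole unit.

Scaling factor: 55/30 = 11/6.
milk: 1.5 L × 11/6 ≈ 3 L
cream cheese: 1 kg × 11/6 × 1000 g/kg ≈ 1833 g
granulated sugar: 180 g × 11/6 ÷ 28.35 g/oz ≈ 12 oz
whole-barley flour: 3 cup × 11/6 × 120 g/cup = 660 g

milk: 3 L; cream cheese: 1833 g; granulated sugar: 12 oz; whole-barley flour: 660 g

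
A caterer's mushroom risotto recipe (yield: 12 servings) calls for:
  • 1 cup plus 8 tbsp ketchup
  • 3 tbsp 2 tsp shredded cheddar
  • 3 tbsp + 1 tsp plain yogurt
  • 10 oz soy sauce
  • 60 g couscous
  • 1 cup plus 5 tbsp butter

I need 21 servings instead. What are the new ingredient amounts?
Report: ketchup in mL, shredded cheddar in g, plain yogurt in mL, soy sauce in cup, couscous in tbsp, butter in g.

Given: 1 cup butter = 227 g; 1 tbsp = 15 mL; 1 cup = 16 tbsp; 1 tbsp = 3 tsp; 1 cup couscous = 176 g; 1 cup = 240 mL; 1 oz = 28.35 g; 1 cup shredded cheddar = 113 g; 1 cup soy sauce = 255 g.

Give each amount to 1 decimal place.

Scaling factor: 21/12 = 7/4 = 1.75.
ketchup: (1 cup + 8 tbsp = 1.5 cup) × 7/4 × 240 mL/cup = 630.0 mL
shredded cheddar: (3 tbsp + 2 tsp = 11/3 tbsp) × 7/4 ÷ 16 tbsp/cup × 113 g/cup ≈ 45.3 g
plain yogurt: (3 tbsp + 1 tsp = 10/3 tbsp) × 7/4 × 15 mL/tbsp = 87.5 mL
soy sauce: 10 oz × 7/4 × 28.35 g/oz ÷ 255 g/cup ≈ 1.9 cup
couscous: 60 g × 7/4 ÷ 176 g/cup × 16 tbsp/cup ≈ 9.5 tbsp
butter: (1 cup + 5 tbsp = 1.3125 cup) × 7/4 × 227 g/cup ≈ 521.4 g

ketchup: 630.0 mL; shredded cheddar: 45.3 g; plain yogurt: 87.5 mL; soy sauce: 1.9 cup; couscous: 9.5 tbsp; butter: 521.4 g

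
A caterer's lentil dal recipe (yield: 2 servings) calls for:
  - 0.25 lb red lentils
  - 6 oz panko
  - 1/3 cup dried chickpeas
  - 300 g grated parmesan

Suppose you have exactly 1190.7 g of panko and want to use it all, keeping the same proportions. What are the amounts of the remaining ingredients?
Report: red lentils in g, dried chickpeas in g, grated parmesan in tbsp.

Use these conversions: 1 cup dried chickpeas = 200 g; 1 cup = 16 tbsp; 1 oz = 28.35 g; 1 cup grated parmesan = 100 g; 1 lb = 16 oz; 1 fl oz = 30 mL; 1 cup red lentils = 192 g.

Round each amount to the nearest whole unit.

red lentils: 794 g; dried chickpeas: 467 g; grated parmesan: 336 tbsp

The original recipe has 170.1 g of panko, so the scaling factor is 1190.7 ÷ 170.1 = 7.
red lentils: 0.25 lb × 7 × 16 oz/lb × 28.35 g/oz ≈ 794 g
dried chickpeas: 1/3 cup × 7 × 200 g/cup ≈ 467 g
grated parmesan: 300 g × 7 ÷ 100 g/cup × 16 tbsp/cup = 336 tbsp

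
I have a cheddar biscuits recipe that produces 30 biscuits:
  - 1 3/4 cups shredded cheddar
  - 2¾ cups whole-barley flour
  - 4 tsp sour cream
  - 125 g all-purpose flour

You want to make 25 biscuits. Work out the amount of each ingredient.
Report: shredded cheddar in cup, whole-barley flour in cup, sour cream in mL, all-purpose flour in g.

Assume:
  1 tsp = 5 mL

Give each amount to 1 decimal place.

Scaling factor: 25/30 = 5/6.
shredded cheddar: 1.75 cup × 5/6 ≈ 1.5 cup
whole-barley flour: 2.75 cup × 5/6 ≈ 2.3 cup
sour cream: 4 tsp × 5/6 × 5 mL/tsp ≈ 16.7 mL
all-purpose flour: 125 g × 5/6 ≈ 104.2 g

shredded cheddar: 1.5 cup; whole-barley flour: 2.3 cup; sour cream: 16.7 mL; all-purpose flour: 104.2 g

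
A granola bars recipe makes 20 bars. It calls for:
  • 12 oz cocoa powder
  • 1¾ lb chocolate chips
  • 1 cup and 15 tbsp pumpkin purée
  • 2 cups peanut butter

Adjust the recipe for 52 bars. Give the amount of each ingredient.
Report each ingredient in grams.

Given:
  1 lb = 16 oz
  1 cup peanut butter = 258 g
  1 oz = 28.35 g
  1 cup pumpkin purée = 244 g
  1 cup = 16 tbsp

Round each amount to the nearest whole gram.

cocoa powder: 885 g; chocolate chips: 2064 g; pumpkin purée: 1229 g; peanut butter: 1342 g

Scaling factor: 52/20 = 13/5 = 2.6.
cocoa powder: 12 oz × 13/5 × 28.35 g/oz ≈ 885 g
chocolate chips: 1.75 lb × 13/5 × 16 oz/lb × 28.35 g/oz ≈ 2064 g
pumpkin purée: (1 cup + 15 tbsp = 1.9375 cup) × 13/5 × 244 g/cup ≈ 1229 g
peanut butter: 2 cup × 13/5 × 258 g/cup ≈ 1342 g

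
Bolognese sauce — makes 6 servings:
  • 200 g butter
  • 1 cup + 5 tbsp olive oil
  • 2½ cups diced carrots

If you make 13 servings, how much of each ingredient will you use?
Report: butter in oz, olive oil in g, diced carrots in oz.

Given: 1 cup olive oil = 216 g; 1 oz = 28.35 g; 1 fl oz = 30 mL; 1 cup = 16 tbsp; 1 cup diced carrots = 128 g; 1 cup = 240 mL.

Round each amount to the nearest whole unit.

butter: 15 oz; olive oil: 614 g; diced carrots: 24 oz

Scaling factor: 13/6.
butter: 200 g × 13/6 ÷ 28.35 g/oz ≈ 15 oz
olive oil: (1 cup + 5 tbsp = 1.3125 cup) × 13/6 × 216 g/cup ≈ 614 g
diced carrots: 2.5 cup × 13/6 × 128 g/cup ÷ 28.35 g/oz ≈ 24 oz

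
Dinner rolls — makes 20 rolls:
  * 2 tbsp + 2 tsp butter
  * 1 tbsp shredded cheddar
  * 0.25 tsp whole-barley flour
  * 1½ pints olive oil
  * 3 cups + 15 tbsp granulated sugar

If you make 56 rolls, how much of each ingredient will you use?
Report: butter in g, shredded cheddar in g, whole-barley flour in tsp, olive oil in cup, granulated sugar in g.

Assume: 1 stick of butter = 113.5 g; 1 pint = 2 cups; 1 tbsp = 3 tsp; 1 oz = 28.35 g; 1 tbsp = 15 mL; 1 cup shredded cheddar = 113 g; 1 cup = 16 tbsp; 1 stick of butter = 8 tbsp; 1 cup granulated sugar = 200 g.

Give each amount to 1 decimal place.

butter: 105.9 g; shredded cheddar: 19.8 g; whole-barley flour: 0.7 tsp; olive oil: 8.4 cup; granulated sugar: 2205.0 g

Scaling factor: 56/20 = 14/5 = 2.8.
butter: (2 tbsp + 2 tsp = 8/3 tbsp) × 14/5 ÷ 8 tbsp/stick × 113.5 g/stick ≈ 105.9 g
shredded cheddar: 1 tbsp × 14/5 ÷ 16 tbsp/cup × 113 g/cup ≈ 19.8 g
whole-barley flour: 0.25 tsp × 14/5 = 0.7 tsp
olive oil: 1.5 pint × 14/5 × 2 cup/pint = 8.4 cup
granulated sugar: (3 cup + 15 tbsp = 3.9375 cup) × 14/5 × 200 g/cup = 2205.0 g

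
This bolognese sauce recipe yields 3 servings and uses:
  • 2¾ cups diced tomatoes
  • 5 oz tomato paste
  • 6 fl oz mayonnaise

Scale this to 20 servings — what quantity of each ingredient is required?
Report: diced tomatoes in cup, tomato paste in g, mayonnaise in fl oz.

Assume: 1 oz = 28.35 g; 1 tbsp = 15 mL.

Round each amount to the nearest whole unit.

Scaling factor: 20/3.
diced tomatoes: 2.75 cup × 20/3 ≈ 18 cup
tomato paste: 5 oz × 20/3 × 28.35 g/oz = 945 g
mayonnaise: 6 fl oz × 20/3 = 40 fl oz

diced tomatoes: 18 cup; tomato paste: 945 g; mayonnaise: 40 fl oz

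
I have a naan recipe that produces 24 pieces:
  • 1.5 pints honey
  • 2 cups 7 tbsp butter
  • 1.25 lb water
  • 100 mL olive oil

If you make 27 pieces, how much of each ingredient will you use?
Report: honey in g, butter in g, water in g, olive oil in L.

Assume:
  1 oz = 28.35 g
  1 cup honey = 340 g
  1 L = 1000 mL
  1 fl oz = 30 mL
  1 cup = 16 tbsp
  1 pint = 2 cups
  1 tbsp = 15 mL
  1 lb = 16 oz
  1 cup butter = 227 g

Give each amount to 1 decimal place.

Scaling factor: 27/24 = 9/8 = 1.125.
honey: 1.5 pint × 9/8 × 2 cup/pint × 340 g/cup = 1147.5 g
butter: (2 cup + 7 tbsp = 2.4375 cup) × 9/8 × 227 g/cup ≈ 622.5 g
water: 1.25 lb × 9/8 × 16 oz/lb × 28.35 g/oz ≈ 637.9 g
olive oil: 100 mL × 9/8 ÷ 1000 mL/L ≈ 0.1 L

honey: 1147.5 g; butter: 622.5 g; water: 637.9 g; olive oil: 0.1 L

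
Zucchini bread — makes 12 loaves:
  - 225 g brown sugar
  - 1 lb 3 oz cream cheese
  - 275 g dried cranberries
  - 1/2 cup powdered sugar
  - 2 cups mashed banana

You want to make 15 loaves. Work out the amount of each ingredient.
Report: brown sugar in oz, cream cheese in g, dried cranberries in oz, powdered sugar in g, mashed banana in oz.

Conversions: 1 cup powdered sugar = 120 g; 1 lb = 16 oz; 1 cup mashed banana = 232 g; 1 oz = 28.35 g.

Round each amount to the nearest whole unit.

Scaling factor: 15/12 = 5/4 = 1.25.
brown sugar: 225 g × 5/4 ÷ 28.35 g/oz ≈ 10 oz
cream cheese: (1 lb + 3 oz = 1.1875 lb) × 5/4 × 16 oz/lb × 28.35 g/oz ≈ 673 g
dried cranberries: 275 g × 5/4 ÷ 28.35 g/oz ≈ 12 oz
powdered sugar: 0.5 cup × 5/4 × 120 g/cup = 75 g
mashed banana: 2 cup × 5/4 × 232 g/cup ÷ 28.35 g/oz ≈ 20 oz

brown sugar: 10 oz; cream cheese: 673 g; dried cranberries: 12 oz; powdered sugar: 75 g; mashed banana: 20 oz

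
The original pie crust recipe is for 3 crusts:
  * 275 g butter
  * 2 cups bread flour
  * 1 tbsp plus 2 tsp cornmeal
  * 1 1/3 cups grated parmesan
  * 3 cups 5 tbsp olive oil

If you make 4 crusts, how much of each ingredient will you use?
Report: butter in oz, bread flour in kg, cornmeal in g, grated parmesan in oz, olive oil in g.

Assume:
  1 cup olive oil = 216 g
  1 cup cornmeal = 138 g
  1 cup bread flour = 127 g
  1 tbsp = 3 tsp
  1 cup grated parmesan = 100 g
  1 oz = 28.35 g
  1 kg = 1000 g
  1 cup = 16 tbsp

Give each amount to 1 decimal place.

butter: 12.9 oz; bread flour: 0.3 kg; cornmeal: 19.2 g; grated parmesan: 6.3 oz; olive oil: 954.0 g

Scaling factor: 4/3.
butter: 275 g × 4/3 ÷ 28.35 g/oz ≈ 12.9 oz
bread flour: 2 cup × 4/3 × 127 g/cup ÷ 1000 g/kg ≈ 0.3 kg
cornmeal: (1 tbsp + 2 tsp = 5/3 tbsp) × 4/3 ÷ 16 tbsp/cup × 138 g/cup ≈ 19.2 g
grated parmesan: 4/3 cup × 4/3 × 100 g/cup ÷ 28.35 g/oz ≈ 6.3 oz
olive oil: (3 cup + 5 tbsp = 3.3125 cup) × 4/3 × 216 g/cup = 954.0 g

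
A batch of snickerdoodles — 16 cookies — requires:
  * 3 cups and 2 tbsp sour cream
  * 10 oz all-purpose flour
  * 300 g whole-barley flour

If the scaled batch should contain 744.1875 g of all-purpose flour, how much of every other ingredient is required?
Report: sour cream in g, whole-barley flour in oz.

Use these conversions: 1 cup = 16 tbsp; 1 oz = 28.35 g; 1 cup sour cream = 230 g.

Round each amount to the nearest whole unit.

sour cream: 1887 g; whole-barley flour: 28 oz

The original recipe has 283.5 g of all-purpose flour, so the scaling factor is 744.1875 ÷ 283.5 = 21/8 = 2.625.
sour cream: (3 cup + 2 tbsp = 3.125 cup) × 21/8 × 230 g/cup ≈ 1887 g
whole-barley flour: 300 g × 21/8 ÷ 28.35 g/oz ≈ 28 oz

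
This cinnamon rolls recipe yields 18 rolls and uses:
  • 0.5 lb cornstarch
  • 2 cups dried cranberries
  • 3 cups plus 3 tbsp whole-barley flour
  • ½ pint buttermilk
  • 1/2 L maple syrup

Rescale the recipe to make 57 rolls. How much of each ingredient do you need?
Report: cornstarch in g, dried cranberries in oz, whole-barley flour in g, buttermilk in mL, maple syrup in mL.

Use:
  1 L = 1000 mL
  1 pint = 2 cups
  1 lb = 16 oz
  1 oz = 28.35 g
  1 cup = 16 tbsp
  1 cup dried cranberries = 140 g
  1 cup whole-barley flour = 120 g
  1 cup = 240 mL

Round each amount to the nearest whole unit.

cornstarch: 718 g; dried cranberries: 31 oz; whole-barley flour: 1211 g; buttermilk: 760 mL; maple syrup: 1583 mL

Scaling factor: 57/18 = 19/6.
cornstarch: 0.5 lb × 19/6 × 16 oz/lb × 28.35 g/oz ≈ 718 g
dried cranberries: 2 cup × 19/6 × 140 g/cup ÷ 28.35 g/oz ≈ 31 oz
whole-barley flour: (3 cup + 3 tbsp = 3.1875 cup) × 19/6 × 120 g/cup ≈ 1211 g
buttermilk: 0.5 pint × 19/6 × 2 cup/pint × 240 mL/cup = 760 mL
maple syrup: 0.5 L × 19/6 × 1000 mL/L ≈ 1583 mL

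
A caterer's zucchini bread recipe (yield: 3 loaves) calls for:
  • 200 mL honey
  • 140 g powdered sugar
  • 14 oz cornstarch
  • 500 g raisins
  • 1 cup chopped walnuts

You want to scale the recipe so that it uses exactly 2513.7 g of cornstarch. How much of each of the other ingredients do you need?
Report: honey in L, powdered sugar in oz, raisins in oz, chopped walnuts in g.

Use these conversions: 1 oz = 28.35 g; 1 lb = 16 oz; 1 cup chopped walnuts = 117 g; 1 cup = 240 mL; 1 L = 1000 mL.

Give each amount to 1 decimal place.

The original recipe has 396.9 g of cornstarch, so the scaling factor is 2513.7 ÷ 396.9 = 19/3.
honey: 200 mL × 19/3 ÷ 1000 mL/L ≈ 1.3 L
powdered sugar: 140 g × 19/3 ÷ 28.35 g/oz ≈ 31.3 oz
raisins: 500 g × 19/3 ÷ 28.35 g/oz ≈ 111.7 oz
chopped walnuts: 1 cup × 19/3 × 117 g/cup = 741.0 g

honey: 1.3 L; powdered sugar: 31.3 oz; raisins: 111.7 oz; chopped walnuts: 741.0 g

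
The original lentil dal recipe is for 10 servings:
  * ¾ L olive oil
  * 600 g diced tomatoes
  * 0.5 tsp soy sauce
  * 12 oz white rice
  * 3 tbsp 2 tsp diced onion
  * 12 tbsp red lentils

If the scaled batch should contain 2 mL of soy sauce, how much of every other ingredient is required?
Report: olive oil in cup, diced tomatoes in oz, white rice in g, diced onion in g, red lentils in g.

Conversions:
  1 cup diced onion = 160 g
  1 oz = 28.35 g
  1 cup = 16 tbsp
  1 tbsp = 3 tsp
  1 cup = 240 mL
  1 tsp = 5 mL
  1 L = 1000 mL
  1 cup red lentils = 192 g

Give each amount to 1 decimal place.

olive oil: 2.5 cup; diced tomatoes: 16.9 oz; white rice: 272.2 g; diced onion: 29.3 g; red lentils: 115.2 g

The original recipe has 2.5 mL of soy sauce, so the scaling factor is 2 ÷ 2.5 = 4/5 = 0.8.
olive oil: 0.75 L × 4/5 × 1000 mL/L ÷ 240 mL/cup = 2.5 cup
diced tomatoes: 600 g × 4/5 ÷ 28.35 g/oz ≈ 16.9 oz
white rice: 12 oz × 4/5 × 28.35 g/oz ≈ 272.2 g
diced onion: (3 tbsp + 2 tsp = 11/3 tbsp) × 4/5 ÷ 16 tbsp/cup × 160 g/cup ≈ 29.3 g
red lentils: 12 tbsp × 4/5 ÷ 16 tbsp/cup × 192 g/cup = 115.2 g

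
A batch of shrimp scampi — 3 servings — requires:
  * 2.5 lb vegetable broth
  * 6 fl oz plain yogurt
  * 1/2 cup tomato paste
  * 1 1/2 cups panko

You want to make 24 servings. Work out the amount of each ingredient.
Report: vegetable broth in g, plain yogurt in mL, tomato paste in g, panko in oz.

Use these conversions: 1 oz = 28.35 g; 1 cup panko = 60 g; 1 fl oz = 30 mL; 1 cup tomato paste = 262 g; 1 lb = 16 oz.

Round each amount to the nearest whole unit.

vegetable broth: 9072 g; plain yogurt: 1440 mL; tomato paste: 1048 g; panko: 25 oz

Scaling factor: 24/3 = 8.
vegetable broth: 2.5 lb × 8 × 16 oz/lb × 28.35 g/oz = 9072 g
plain yogurt: 6 fl oz × 8 × 30 mL/fl oz = 1440 mL
tomato paste: 0.5 cup × 8 × 262 g/cup = 1048 g
panko: 1.5 cup × 8 × 60 g/cup ÷ 28.35 g/oz ≈ 25 oz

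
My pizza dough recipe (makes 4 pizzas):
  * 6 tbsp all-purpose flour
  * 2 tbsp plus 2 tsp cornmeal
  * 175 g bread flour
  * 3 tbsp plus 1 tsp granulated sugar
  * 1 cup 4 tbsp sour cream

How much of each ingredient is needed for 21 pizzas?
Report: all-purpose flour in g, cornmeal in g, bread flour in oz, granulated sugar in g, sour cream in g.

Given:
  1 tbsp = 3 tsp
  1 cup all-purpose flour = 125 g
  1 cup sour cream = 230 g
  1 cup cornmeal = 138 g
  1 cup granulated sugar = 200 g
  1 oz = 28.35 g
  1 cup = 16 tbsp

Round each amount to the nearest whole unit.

Scaling factor: 21/4 = 5.25.
all-purpose flour: 6 tbsp × 21/4 ÷ 16 tbsp/cup × 125 g/cup ≈ 246 g
cornmeal: (2 tbsp + 2 tsp = 8/3 tbsp) × 21/4 ÷ 16 tbsp/cup × 138 g/cup ≈ 121 g
bread flour: 175 g × 21/4 ÷ 28.35 g/oz ≈ 32 oz
granulated sugar: (3 tbsp + 1 tsp = 10/3 tbsp) × 21/4 ÷ 16 tbsp/cup × 200 g/cup ≈ 219 g
sour cream: (1 cup + 4 tbsp = 1.25 cup) × 21/4 × 230 g/cup ≈ 1509 g

all-purpose flour: 246 g; cornmeal: 121 g; bread flour: 32 oz; granulated sugar: 219 g; sour cream: 1509 g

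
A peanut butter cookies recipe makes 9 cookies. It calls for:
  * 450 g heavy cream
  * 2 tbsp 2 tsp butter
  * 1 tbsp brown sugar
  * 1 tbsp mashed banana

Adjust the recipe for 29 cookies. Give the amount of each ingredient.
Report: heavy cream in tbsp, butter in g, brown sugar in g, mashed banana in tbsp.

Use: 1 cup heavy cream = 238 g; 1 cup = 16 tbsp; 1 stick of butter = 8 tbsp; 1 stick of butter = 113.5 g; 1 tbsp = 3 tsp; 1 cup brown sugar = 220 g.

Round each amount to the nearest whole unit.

Scaling factor: 29/9.
heavy cream: 450 g × 29/9 ÷ 238 g/cup × 16 tbsp/cup ≈ 97 tbsp
butter: (2 tbsp + 2 tsp = 8/3 tbsp) × 29/9 ÷ 8 tbsp/stick × 113.5 g/stick ≈ 122 g
brown sugar: 1 tbsp × 29/9 ÷ 16 tbsp/cup × 220 g/cup ≈ 44 g
mashed banana: 1 tbsp × 29/9 ≈ 3 tbsp

heavy cream: 97 tbsp; butter: 122 g; brown sugar: 44 g; mashed banana: 3 tbsp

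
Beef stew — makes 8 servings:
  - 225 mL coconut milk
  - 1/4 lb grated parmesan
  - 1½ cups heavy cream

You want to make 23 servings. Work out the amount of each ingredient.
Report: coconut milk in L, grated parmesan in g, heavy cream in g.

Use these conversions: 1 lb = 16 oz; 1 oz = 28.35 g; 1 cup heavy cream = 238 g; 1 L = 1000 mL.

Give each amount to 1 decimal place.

coconut milk: 0.6 L; grated parmesan: 326.0 g; heavy cream: 1026.4 g

Scaling factor: 23/8 = 2.875.
coconut milk: 225 mL × 23/8 ÷ 1000 mL/L ≈ 0.6 L
grated parmesan: 0.25 lb × 23/8 × 16 oz/lb × 28.35 g/oz ≈ 326.0 g
heavy cream: 1.5 cup × 23/8 × 238 g/cup ≈ 1026.4 g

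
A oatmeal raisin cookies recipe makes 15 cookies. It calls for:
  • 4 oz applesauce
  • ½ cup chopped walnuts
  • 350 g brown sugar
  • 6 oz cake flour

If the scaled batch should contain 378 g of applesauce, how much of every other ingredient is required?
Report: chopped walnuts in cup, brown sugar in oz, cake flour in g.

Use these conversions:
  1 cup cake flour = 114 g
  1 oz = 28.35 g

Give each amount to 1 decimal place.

chopped walnuts: 1.7 cup; brown sugar: 41.2 oz; cake flour: 567.0 g

The original recipe has 113.4 g of applesauce, so the scaling factor is 378 ÷ 113.4 = 10/3.
chopped walnuts: 0.5 cup × 10/3 ≈ 1.7 cup
brown sugar: 350 g × 10/3 ÷ 28.35 g/oz ≈ 41.2 oz
cake flour: 6 oz × 10/3 × 28.35 g/oz = 567.0 g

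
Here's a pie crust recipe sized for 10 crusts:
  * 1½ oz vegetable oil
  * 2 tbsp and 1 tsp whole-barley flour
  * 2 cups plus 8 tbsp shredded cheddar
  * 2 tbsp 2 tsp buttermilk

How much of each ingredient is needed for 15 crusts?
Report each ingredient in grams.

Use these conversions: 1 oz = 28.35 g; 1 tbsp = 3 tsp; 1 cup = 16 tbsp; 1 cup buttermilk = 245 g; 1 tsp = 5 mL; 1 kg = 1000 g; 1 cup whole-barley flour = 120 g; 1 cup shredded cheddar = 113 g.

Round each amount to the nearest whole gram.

vegetable oil: 64 g; whole-barley flour: 26 g; shredded cheddar: 424 g; buttermilk: 61 g

Scaling factor: 15/10 = 3/2 = 1.5.
vegetable oil: 1.5 oz × 3/2 × 28.35 g/oz ≈ 64 g
whole-barley flour: (2 tbsp + 1 tsp = 7/3 tbsp) × 3/2 ÷ 16 tbsp/cup × 120 g/cup ≈ 26 g
shredded cheddar: (2 cup + 8 tbsp = 2.5 cup) × 3/2 × 113 g/cup ≈ 424 g
buttermilk: (2 tbsp + 2 tsp = 8/3 tbsp) × 3/2 ÷ 16 tbsp/cup × 245 g/cup ≈ 61 g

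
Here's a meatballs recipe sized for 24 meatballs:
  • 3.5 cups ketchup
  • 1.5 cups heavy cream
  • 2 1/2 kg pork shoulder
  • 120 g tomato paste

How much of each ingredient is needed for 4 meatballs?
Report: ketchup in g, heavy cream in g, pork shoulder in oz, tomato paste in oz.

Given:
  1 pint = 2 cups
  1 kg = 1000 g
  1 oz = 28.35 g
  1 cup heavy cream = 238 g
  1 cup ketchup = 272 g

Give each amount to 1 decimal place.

ketchup: 158.7 g; heavy cream: 59.5 g; pork shoulder: 14.7 oz; tomato paste: 0.7 oz

Scaling factor: 4/24 = 1/6.
ketchup: 3.5 cup × 1/6 × 272 g/cup ≈ 158.7 g
heavy cream: 1.5 cup × 1/6 × 238 g/cup = 59.5 g
pork shoulder: 2.5 kg × 1/6 × 1000 g/kg ÷ 28.35 g/oz ≈ 14.7 oz
tomato paste: 120 g × 1/6 ÷ 28.35 g/oz ≈ 0.7 oz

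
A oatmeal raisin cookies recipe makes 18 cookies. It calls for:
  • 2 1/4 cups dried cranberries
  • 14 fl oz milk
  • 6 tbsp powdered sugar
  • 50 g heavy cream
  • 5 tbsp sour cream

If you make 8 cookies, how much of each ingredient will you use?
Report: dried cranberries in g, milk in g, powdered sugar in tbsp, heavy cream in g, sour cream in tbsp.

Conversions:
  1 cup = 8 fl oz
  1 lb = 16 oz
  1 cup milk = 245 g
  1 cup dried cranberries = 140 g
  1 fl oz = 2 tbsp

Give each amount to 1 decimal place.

dried cranberries: 140.0 g; milk: 190.6 g; powdered sugar: 2.7 tbsp; heavy cream: 22.2 g; sour cream: 2.2 tbsp

Scaling factor: 8/18 = 4/9.
dried cranberries: 2.25 cup × 4/9 × 140 g/cup = 140.0 g
milk: 14 fl oz × 4/9 ÷ 8 fl oz/cup × 245 g/cup ≈ 190.6 g
powdered sugar: 6 tbsp × 4/9 ≈ 2.7 tbsp
heavy cream: 50 g × 4/9 ≈ 22.2 g
sour cream: 5 tbsp × 4/9 ≈ 2.2 tbsp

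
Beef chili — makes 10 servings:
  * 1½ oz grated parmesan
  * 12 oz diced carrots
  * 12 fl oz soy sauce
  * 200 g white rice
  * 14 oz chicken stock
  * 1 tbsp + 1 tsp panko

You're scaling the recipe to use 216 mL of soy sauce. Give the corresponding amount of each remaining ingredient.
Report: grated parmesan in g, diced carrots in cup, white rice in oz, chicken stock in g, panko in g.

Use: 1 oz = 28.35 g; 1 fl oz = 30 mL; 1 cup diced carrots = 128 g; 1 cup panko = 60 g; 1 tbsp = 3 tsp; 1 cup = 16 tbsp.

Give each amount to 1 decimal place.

grated parmesan: 25.5 g; diced carrots: 1.6 cup; white rice: 4.2 oz; chicken stock: 238.1 g; panko: 3.0 g

The original recipe has 360 mL of soy sauce, so the scaling factor is 216 ÷ 360 = 3/5 = 0.6.
grated parmesan: 1.5 oz × 3/5 × 28.35 g/oz ≈ 25.5 g
diced carrots: 12 oz × 3/5 × 28.35 g/oz ÷ 128 g/cup ≈ 1.6 cup
white rice: 200 g × 3/5 ÷ 28.35 g/oz ≈ 4.2 oz
chicken stock: 14 oz × 3/5 × 28.35 g/oz ≈ 238.1 g
panko: (1 tbsp + 1 tsp = 4/3 tbsp) × 3/5 ÷ 16 tbsp/cup × 60 g/cup = 3.0 g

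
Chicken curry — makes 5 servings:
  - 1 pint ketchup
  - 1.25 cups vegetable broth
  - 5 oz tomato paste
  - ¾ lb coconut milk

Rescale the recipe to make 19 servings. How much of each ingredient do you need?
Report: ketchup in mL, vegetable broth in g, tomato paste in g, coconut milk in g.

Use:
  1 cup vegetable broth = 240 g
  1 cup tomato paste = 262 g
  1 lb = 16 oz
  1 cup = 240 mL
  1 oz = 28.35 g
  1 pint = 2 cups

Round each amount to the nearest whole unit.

ketchup: 1824 mL; vegetable broth: 1140 g; tomato paste: 539 g; coconut milk: 1293 g

Scaling factor: 19/5 = 3.8.
ketchup: 1 pint × 19/5 × 2 cup/pint × 240 mL/cup = 1824 mL
vegetable broth: 1.25 cup × 19/5 × 240 g/cup = 1140 g
tomato paste: 5 oz × 19/5 × 28.35 g/oz ≈ 539 g
coconut milk: 0.75 lb × 19/5 × 16 oz/lb × 28.35 g/oz ≈ 1293 g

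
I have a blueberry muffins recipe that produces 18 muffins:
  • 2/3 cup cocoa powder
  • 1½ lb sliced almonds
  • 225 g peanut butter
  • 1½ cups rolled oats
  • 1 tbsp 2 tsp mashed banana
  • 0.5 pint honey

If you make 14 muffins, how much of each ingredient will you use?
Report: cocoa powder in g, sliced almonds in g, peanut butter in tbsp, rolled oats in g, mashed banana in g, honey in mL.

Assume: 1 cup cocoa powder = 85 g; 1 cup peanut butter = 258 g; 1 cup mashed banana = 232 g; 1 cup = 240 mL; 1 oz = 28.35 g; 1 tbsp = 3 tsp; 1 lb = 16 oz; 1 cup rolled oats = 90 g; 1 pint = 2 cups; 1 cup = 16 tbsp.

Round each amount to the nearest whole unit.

cocoa powder: 44 g; sliced almonds: 529 g; peanut butter: 11 tbsp; rolled oats: 105 g; mashed banana: 19 g; honey: 187 mL

Scaling factor: 14/18 = 7/9.
cocoa powder: 2/3 cup × 7/9 × 85 g/cup ≈ 44 g
sliced almonds: 1.5 lb × 7/9 × 16 oz/lb × 28.35 g/oz ≈ 529 g
peanut butter: 225 g × 7/9 ÷ 258 g/cup × 16 tbsp/cup ≈ 11 tbsp
rolled oats: 1.5 cup × 7/9 × 90 g/cup = 105 g
mashed banana: (1 tbsp + 2 tsp = 5/3 tbsp) × 7/9 ÷ 16 tbsp/cup × 232 g/cup ≈ 19 g
honey: 0.5 pint × 7/9 × 2 cup/pint × 240 mL/cup ≈ 187 mL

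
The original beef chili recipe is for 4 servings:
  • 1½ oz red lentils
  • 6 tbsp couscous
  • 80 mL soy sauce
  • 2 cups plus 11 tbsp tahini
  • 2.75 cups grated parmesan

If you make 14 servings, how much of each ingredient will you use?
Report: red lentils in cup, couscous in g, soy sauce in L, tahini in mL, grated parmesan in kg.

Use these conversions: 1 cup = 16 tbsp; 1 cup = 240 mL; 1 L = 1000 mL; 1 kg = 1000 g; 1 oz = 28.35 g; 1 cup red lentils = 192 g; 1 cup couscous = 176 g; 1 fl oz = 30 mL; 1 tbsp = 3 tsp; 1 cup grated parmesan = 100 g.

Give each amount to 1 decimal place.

red lentils: 0.8 cup; couscous: 231.0 g; soy sauce: 0.3 L; tahini: 2257.5 mL; grated parmesan: 1.0 kg

Scaling factor: 14/4 = 7/2 = 3.5.
red lentils: 1.5 oz × 7/2 × 28.35 g/oz ÷ 192 g/cup ≈ 0.8 cup
couscous: 6 tbsp × 7/2 ÷ 16 tbsp/cup × 176 g/cup = 231.0 g
soy sauce: 80 mL × 7/2 ÷ 1000 mL/L ≈ 0.3 L
tahini: (2 cup + 11 tbsp = 2.6875 cup) × 7/2 × 240 mL/cup = 2257.5 mL
grated parmesan: 2.75 cup × 7/2 × 100 g/cup ÷ 1000 g/kg ≈ 1.0 kg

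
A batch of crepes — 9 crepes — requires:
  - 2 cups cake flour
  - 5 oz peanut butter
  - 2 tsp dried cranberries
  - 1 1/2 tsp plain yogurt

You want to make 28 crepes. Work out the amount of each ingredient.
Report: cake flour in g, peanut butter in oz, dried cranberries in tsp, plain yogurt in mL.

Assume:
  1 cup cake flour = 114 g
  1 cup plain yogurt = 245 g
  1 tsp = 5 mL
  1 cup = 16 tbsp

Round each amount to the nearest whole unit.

Scaling factor: 28/9.
cake flour: 2 cup × 28/9 × 114 g/cup ≈ 709 g
peanut butter: 5 oz × 28/9 ≈ 16 oz
dried cranberries: 2 tsp × 28/9 ≈ 6 tsp
plain yogurt: 1.5 tsp × 28/9 × 5 mL/tsp ≈ 23 mL

cake flour: 709 g; peanut butter: 16 oz; dried cranberries: 6 tsp; plain yogurt: 23 mL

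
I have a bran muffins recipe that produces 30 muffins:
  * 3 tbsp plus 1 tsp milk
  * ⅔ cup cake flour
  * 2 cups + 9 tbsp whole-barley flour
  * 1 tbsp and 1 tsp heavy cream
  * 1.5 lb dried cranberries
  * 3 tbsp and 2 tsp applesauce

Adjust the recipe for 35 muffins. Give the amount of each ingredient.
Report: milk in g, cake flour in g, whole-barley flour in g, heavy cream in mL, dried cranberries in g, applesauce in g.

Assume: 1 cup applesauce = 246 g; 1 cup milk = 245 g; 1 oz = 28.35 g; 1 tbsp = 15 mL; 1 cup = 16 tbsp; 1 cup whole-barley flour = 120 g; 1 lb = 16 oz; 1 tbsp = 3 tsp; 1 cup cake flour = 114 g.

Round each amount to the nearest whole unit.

Scaling factor: 35/30 = 7/6.
milk: (3 tbsp + 1 tsp = 10/3 tbsp) × 7/6 ÷ 16 tbsp/cup × 245 g/cup ≈ 60 g
cake flour: 2/3 cup × 7/6 × 114 g/cup ≈ 89 g
whole-barley flour: (2 cup + 9 tbsp = 2.5625 cup) × 7/6 × 120 g/cup ≈ 359 g
heavy cream: (1 tbsp + 1 tsp = 4/3 tbsp) × 7/6 × 15 mL/tbsp ≈ 23 mL
dried cranberries: 1.5 lb × 7/6 × 16 oz/lb × 28.35 g/oz ≈ 794 g
applesauce: (3 tbsp + 2 tsp = 11/3 tbsp) × 7/6 ÷ 16 tbsp/cup × 246 g/cup ≈ 66 g

milk: 60 g; cake flour: 89 g; whole-barley flour: 359 g; heavy cream: 23 mL; dried cranberries: 794 g; applesauce: 66 g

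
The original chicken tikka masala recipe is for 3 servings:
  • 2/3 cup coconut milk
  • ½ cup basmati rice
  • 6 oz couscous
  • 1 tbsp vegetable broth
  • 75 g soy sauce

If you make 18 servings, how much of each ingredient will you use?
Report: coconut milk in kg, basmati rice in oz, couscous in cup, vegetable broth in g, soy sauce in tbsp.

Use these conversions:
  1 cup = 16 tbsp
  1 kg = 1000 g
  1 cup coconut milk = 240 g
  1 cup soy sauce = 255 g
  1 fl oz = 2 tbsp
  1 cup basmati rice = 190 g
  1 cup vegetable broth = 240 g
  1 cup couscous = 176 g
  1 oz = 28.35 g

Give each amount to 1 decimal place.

Scaling factor: 18/3 = 6.
coconut milk: 2/3 cup × 6 × 240 g/cup ÷ 1000 g/kg ≈ 1.0 kg
basmati rice: 0.5 cup × 6 × 190 g/cup ÷ 28.35 g/oz ≈ 20.1 oz
couscous: 6 oz × 6 × 28.35 g/oz ÷ 176 g/cup ≈ 5.8 cup
vegetable broth: 1 tbsp × 6 ÷ 16 tbsp/cup × 240 g/cup = 90.0 g
soy sauce: 75 g × 6 ÷ 255 g/cup × 16 tbsp/cup ≈ 28.2 tbsp

coconut milk: 1.0 kg; basmati rice: 20.1 oz; couscous: 5.8 cup; vegetable broth: 90.0 g; soy sauce: 28.2 tbsp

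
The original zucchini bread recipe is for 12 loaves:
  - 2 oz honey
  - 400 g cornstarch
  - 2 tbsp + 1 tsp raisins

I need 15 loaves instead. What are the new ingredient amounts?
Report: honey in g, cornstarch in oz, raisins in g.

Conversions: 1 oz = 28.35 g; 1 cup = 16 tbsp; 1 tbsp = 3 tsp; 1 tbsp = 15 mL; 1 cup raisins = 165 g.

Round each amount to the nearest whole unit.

honey: 71 g; cornstarch: 18 oz; raisins: 30 g

Scaling factor: 15/12 = 5/4 = 1.25.
honey: 2 oz × 5/4 × 28.35 g/oz ≈ 71 g
cornstarch: 400 g × 5/4 ÷ 28.35 g/oz ≈ 18 oz
raisins: (2 tbsp + 1 tsp = 7/3 tbsp) × 5/4 ÷ 16 tbsp/cup × 165 g/cup ≈ 30 g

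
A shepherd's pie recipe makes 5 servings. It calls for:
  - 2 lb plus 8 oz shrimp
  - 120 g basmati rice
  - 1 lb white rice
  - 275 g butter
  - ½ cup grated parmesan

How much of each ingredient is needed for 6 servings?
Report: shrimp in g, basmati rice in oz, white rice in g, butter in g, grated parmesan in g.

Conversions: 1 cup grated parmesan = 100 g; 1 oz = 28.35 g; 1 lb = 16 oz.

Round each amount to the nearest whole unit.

Scaling factor: 6/5 = 1.2.
shrimp: (2 lb + 8 oz = 2.5 lb) × 6/5 × 16 oz/lb × 28.35 g/oz ≈ 1361 g
basmati rice: 120 g × 6/5 ÷ 28.35 g/oz ≈ 5 oz
white rice: 1 lb × 6/5 × 16 oz/lb × 28.35 g/oz ≈ 544 g
butter: 275 g × 6/5 = 330 g
grated parmesan: 0.5 cup × 6/5 × 100 g/cup = 60 g

shrimp: 1361 g; basmati rice: 5 oz; white rice: 544 g; butter: 330 g; grated parmesan: 60 g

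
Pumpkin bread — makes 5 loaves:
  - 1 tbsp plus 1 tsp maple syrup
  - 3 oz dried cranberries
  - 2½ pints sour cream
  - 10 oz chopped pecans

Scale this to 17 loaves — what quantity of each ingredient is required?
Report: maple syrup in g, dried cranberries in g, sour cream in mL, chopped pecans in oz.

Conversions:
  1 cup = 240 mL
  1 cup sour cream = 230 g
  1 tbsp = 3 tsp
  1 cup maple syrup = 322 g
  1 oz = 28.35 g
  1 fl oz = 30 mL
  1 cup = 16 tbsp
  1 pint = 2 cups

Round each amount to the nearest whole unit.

maple syrup: 91 g; dried cranberries: 289 g; sour cream: 4080 mL; chopped pecans: 34 oz

Scaling factor: 17/5 = 3.4.
maple syrup: (1 tbsp + 1 tsp = 4/3 tbsp) × 17/5 ÷ 16 tbsp/cup × 322 g/cup ≈ 91 g
dried cranberries: 3 oz × 17/5 × 28.35 g/oz ≈ 289 g
sour cream: 2.5 pint × 17/5 × 2 cup/pint × 240 mL/cup = 4080 mL
chopped pecans: 10 oz × 17/5 = 34 oz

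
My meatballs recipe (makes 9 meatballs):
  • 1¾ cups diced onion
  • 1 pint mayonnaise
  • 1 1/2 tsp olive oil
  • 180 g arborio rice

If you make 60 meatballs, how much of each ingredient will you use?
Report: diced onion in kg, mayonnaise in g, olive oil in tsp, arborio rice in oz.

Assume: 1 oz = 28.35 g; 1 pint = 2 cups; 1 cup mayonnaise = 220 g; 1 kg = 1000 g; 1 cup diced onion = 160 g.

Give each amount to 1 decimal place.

Scaling factor: 60/9 = 20/3.
diced onion: 1.75 cup × 20/3 × 160 g/cup ÷ 1000 g/kg ≈ 1.9 kg
mayonnaise: 1 pint × 20/3 × 2 cup/pint × 220 g/cup ≈ 2933.3 g
olive oil: 1.5 tsp × 20/3 = 10.0 tsp
arborio rice: 180 g × 20/3 ÷ 28.35 g/oz ≈ 42.3 oz

diced onion: 1.9 kg; mayonnaise: 2933.3 g; olive oil: 10.0 tsp; arborio rice: 42.3 oz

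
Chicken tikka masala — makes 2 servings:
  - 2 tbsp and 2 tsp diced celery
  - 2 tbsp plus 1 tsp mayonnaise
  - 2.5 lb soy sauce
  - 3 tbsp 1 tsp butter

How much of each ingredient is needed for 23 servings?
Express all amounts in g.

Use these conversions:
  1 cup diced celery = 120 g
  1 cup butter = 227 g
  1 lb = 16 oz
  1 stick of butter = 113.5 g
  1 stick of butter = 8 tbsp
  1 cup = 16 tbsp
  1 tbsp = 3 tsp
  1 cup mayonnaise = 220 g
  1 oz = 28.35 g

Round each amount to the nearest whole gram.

Scaling factor: 23/2 = 11.5.
diced celery: (2 tbsp + 2 tsp = 8/3 tbsp) × 23/2 ÷ 16 tbsp/cup × 120 g/cup = 230 g
mayonnaise: (2 tbsp + 1 tsp = 7/3 tbsp) × 23/2 ÷ 16 tbsp/cup × 220 g/cup ≈ 369 g
soy sauce: 2.5 lb × 23/2 × 16 oz/lb × 28.35 g/oz = 13041 g
butter: (3 tbsp + 1 tsp = 10/3 tbsp) × 23/2 ÷ 8 tbsp/stick × 113.5 g/stick ≈ 544 g

diced celery: 230 g; mayonnaise: 369 g; soy sauce: 13041 g; butter: 544 g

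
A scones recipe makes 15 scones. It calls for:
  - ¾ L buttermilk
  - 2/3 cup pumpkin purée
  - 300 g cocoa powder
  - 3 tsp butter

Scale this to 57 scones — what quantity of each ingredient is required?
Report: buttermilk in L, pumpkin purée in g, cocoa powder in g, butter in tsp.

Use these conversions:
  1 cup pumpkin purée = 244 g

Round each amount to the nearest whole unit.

buttermilk: 3 L; pumpkin purée: 618 g; cocoa powder: 1140 g; butter: 11 tsp

Scaling factor: 57/15 = 19/5 = 3.8.
buttermilk: 0.75 L × 19/5 ≈ 3 L
pumpkin purée: 2/3 cup × 19/5 × 244 g/cup ≈ 618 g
cocoa powder: 300 g × 19/5 = 1140 g
butter: 3 tsp × 19/5 ≈ 11 tsp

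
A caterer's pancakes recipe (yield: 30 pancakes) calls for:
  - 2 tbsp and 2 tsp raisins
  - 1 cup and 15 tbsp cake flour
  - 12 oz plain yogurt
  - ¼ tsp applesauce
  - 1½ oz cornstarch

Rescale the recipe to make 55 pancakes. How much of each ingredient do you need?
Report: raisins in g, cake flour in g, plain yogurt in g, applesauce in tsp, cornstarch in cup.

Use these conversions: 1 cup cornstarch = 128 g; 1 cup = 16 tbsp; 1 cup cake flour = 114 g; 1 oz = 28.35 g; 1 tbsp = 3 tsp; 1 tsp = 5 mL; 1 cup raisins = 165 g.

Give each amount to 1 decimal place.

raisins: 50.4 g; cake flour: 404.9 g; plain yogurt: 623.7 g; applesauce: 0.5 tsp; cornstarch: 0.6 cup

Scaling factor: 55/30 = 11/6.
raisins: (2 tbsp + 2 tsp = 8/3 tbsp) × 11/6 ÷ 16 tbsp/cup × 165 g/cup ≈ 50.4 g
cake flour: (1 cup + 15 tbsp = 1.9375 cup) × 11/6 × 114 g/cup ≈ 404.9 g
plain yogurt: 12 oz × 11/6 × 28.35 g/oz = 623.7 g
applesauce: 0.25 tsp × 11/6 ≈ 0.5 tsp
cornstarch: 1.5 oz × 11/6 × 28.35 g/oz ÷ 128 g/cup ≈ 0.6 cup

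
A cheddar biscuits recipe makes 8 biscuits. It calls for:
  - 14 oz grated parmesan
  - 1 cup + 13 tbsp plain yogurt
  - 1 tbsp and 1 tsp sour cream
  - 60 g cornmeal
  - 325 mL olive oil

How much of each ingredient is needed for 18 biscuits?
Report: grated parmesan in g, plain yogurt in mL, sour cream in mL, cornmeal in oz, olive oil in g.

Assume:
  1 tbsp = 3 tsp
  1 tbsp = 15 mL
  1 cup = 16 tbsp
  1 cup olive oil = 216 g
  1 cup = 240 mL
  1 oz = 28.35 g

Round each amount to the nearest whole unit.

grated parmesan: 893 g; plain yogurt: 979 mL; sour cream: 45 mL; cornmeal: 5 oz; olive oil: 658 g

Scaling factor: 18/8 = 9/4 = 2.25.
grated parmesan: 14 oz × 9/4 × 28.35 g/oz ≈ 893 g
plain yogurt: (1 cup + 13 tbsp = 1.8125 cup) × 9/4 × 240 mL/cup ≈ 979 mL
sour cream: (1 tbsp + 1 tsp = 4/3 tbsp) × 9/4 × 15 mL/tbsp = 45 mL
cornmeal: 60 g × 9/4 ÷ 28.35 g/oz ≈ 5 oz
olive oil: 325 mL × 9/4 ÷ 240 mL/cup × 216 g/cup ≈ 658 g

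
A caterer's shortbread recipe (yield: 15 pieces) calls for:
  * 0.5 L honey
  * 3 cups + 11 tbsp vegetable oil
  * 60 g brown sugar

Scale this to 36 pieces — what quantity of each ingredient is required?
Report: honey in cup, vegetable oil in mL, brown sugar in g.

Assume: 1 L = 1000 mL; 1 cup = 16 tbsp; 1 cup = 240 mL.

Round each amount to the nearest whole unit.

Scaling factor: 36/15 = 12/5 = 2.4.
honey: 0.5 L × 12/5 × 1000 mL/L ÷ 240 mL/cup = 5 cup
vegetable oil: (3 cup + 11 tbsp = 3.6875 cup) × 12/5 × 240 mL/cup = 2124 mL
brown sugar: 60 g × 12/5 = 144 g

honey: 5 cup; vegetable oil: 2124 mL; brown sugar: 144 g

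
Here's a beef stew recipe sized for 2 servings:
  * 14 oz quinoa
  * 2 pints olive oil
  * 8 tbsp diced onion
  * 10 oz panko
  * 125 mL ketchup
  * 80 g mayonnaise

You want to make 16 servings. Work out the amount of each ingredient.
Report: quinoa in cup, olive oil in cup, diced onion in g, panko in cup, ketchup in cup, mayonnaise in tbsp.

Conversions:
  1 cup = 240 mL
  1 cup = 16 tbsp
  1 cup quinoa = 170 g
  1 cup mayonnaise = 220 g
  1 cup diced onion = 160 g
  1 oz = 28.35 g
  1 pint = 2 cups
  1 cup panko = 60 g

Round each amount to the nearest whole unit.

Scaling factor: 16/2 = 8.
quinoa: 14 oz × 8 × 28.35 g/oz ÷ 170 g/cup ≈ 19 cup
olive oil: 2 pint × 8 × 2 cup/pint = 32 cup
diced onion: 8 tbsp × 8 ÷ 16 tbsp/cup × 160 g/cup = 640 g
panko: 10 oz × 8 × 28.35 g/oz ÷ 60 g/cup ≈ 38 cup
ketchup: 125 mL × 8 ÷ 240 mL/cup ≈ 4 cup
mayonnaise: 80 g × 8 ÷ 220 g/cup × 16 tbsp/cup ≈ 47 tbsp

quinoa: 19 cup; olive oil: 32 cup; diced onion: 640 g; panko: 38 cup; ketchup: 4 cup; mayonnaise: 47 tbsp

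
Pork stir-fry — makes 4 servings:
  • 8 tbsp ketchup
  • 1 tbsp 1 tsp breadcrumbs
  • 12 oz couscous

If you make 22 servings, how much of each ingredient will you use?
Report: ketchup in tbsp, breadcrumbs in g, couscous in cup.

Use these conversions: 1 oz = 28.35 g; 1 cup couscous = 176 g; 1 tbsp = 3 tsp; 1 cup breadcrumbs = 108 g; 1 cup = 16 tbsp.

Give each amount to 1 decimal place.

ketchup: 44.0 tbsp; breadcrumbs: 49.5 g; couscous: 10.6 cup

Scaling factor: 22/4 = 11/2 = 5.5.
ketchup: 8 tbsp × 11/2 = 44.0 tbsp
breadcrumbs: (1 tbsp + 1 tsp = 4/3 tbsp) × 11/2 ÷ 16 tbsp/cup × 108 g/cup = 49.5 g
couscous: 12 oz × 11/2 × 28.35 g/oz ÷ 176 g/cup ≈ 10.6 cup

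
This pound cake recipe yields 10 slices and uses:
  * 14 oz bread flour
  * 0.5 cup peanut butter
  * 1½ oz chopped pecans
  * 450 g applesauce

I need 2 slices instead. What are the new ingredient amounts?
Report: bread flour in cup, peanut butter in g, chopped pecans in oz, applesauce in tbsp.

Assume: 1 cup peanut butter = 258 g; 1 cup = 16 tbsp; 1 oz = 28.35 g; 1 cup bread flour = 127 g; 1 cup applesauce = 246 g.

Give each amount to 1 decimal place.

Scaling factor: 2/10 = 1/5 = 0.2.
bread flour: 14 oz × 1/5 × 28.35 g/oz ÷ 127 g/cup ≈ 0.6 cup
peanut butter: 0.5 cup × 1/5 × 258 g/cup = 25.8 g
chopped pecans: 1.5 oz × 1/5 = 0.3 oz
applesauce: 450 g × 1/5 ÷ 246 g/cup × 16 tbsp/cup ≈ 5.9 tbsp

bread flour: 0.6 cup; peanut butter: 25.8 g; chopped pecans: 0.3 oz; applesauce: 5.9 tbsp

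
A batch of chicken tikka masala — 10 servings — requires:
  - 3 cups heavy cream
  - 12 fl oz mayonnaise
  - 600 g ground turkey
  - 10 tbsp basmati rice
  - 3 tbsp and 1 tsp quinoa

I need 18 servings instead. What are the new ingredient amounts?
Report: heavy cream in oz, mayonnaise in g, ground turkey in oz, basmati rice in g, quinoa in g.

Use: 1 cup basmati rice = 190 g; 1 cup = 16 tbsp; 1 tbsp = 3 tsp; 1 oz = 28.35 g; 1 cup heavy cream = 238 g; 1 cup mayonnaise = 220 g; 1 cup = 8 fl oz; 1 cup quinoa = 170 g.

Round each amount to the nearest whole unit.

heavy cream: 45 oz; mayonnaise: 594 g; ground turkey: 38 oz; basmati rice: 214 g; quinoa: 64 g

Scaling factor: 18/10 = 9/5 = 1.8.
heavy cream: 3 cup × 9/5 × 238 g/cup ÷ 28.35 g/oz ≈ 45 oz
mayonnaise: 12 fl oz × 9/5 ÷ 8 fl oz/cup × 220 g/cup = 594 g
ground turkey: 600 g × 9/5 ÷ 28.35 g/oz ≈ 38 oz
basmati rice: 10 tbsp × 9/5 ÷ 16 tbsp/cup × 190 g/cup ≈ 214 g
quinoa: (3 tbsp + 1 tsp = 10/3 tbsp) × 9/5 ÷ 16 tbsp/cup × 170 g/cup ≈ 64 g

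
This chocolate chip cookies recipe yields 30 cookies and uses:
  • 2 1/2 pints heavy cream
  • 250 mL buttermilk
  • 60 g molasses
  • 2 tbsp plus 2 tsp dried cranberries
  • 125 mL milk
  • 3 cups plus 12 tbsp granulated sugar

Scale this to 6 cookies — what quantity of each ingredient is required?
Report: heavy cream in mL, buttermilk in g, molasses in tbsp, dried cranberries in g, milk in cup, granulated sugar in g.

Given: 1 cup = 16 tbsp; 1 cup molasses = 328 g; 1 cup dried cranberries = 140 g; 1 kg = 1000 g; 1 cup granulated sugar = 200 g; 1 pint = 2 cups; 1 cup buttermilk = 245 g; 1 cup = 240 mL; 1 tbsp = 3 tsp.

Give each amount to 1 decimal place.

Scaling factor: 6/30 = 1/5 = 0.2.
heavy cream: 2.5 pint × 1/5 × 2 cup/pint × 240 mL/cup = 240.0 mL
buttermilk: 250 mL × 1/5 ÷ 240 mL/cup × 245 g/cup ≈ 51.0 g
molasses: 60 g × 1/5 ÷ 328 g/cup × 16 tbsp/cup ≈ 0.6 tbsp
dried cranberries: (2 tbsp + 2 tsp = 8/3 tbsp) × 1/5 ÷ 16 tbsp/cup × 140 g/cup ≈ 4.7 g
milk: 125 mL × 1/5 ÷ 240 mL/cup ≈ 0.1 cup
granulated sugar: (3 cup + 12 tbsp = 3.75 cup) × 1/5 × 200 g/cup = 150.0 g

heavy cream: 240.0 mL; buttermilk: 51.0 g; molasses: 0.6 tbsp; dried cranberries: 4.7 g; milk: 0.1 cup; granulated sugar: 150.0 g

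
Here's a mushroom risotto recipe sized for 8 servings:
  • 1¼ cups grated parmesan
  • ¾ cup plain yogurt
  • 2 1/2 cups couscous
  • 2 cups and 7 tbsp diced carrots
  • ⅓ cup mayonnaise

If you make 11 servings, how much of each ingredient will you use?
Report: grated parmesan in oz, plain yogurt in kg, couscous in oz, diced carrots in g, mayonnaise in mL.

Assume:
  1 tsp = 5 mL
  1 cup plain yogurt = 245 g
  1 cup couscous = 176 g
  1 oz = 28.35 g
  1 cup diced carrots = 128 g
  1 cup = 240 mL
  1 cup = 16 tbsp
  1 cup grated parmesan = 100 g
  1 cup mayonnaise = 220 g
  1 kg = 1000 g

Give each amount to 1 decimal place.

grated parmesan: 6.1 oz; plain yogurt: 0.3 kg; couscous: 21.3 oz; diced carrots: 429.0 g; mayonnaise: 110.0 mL

Scaling factor: 11/8 = 1.375.
grated parmesan: 1.25 cup × 11/8 × 100 g/cup ÷ 28.35 g/oz ≈ 6.1 oz
plain yogurt: 0.75 cup × 11/8 × 245 g/cup ÷ 1000 g/kg ≈ 0.3 kg
couscous: 2.5 cup × 11/8 × 176 g/cup ÷ 28.35 g/oz ≈ 21.3 oz
diced carrots: (2 cup + 7 tbsp = 2.4375 cup) × 11/8 × 128 g/cup = 429.0 g
mayonnaise: 1/3 cup × 11/8 × 240 mL/cup = 110.0 mL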